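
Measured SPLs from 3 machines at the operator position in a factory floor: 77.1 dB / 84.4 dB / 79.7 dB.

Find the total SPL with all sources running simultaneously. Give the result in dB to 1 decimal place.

Σ 10^(Lᵢ/10) = 4.2e+08.
L_total = 10·log₁₀(4.2e+08) = 86.2 dB.

86.2 dB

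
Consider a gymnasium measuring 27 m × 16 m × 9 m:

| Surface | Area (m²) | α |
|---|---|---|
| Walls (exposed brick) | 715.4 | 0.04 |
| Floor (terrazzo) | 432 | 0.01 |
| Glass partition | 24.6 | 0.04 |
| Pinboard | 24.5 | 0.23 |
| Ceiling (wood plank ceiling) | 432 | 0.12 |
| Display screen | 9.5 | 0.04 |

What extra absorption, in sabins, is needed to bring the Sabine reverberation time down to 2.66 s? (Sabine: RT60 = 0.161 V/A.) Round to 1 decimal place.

143.6 sabins

A₁ = Σ Sᵢαᵢ = 715.4*0.04 + 432*0.01 + 24.6*0.04 + 24.5*0.23 + 432*0.12 + 9.5*0.04 = 91.775 sabins.
For T = 2.66 s, need A₂ = 0.161·V/T = 0.161·3888/2.66 = 235.326 sabins.
Shortfall: 235.326 − 91.775 = 143.6 sabins.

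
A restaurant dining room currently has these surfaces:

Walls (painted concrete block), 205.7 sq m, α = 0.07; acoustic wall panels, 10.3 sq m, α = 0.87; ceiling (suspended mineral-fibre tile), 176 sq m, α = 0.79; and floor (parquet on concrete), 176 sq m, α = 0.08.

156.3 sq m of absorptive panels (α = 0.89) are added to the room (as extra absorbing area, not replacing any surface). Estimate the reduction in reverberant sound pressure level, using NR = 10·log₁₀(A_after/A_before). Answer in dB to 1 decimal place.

A_before = Σ Sᵢαᵢ = 205.7×0.07 + 10.3×0.87 + 176×0.79 + 176×0.08 = 176.480 sabins.
Treatment contributes 156.3·0.89 = 139.107 sabins.
A_after = 176.480 + 139.107 = 315.587 sabins.
Reduction = 10 log₁₀(A_after/A_before) = 10 log₁₀(1.7882) = 2.5 dB.

2.5 dB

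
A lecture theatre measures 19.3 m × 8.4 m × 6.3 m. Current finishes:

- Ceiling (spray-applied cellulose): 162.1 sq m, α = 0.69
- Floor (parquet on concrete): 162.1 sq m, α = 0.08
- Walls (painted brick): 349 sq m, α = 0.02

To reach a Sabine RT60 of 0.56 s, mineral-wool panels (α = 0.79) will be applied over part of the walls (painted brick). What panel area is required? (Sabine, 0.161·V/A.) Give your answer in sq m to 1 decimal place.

210.2

Total absorption A₁ = 162.1×0.69 + 162.1×0.08 + 349×0.02
  = 111.849 + 12.968 + 6.980 = 131.797 sq m sabins.
V = 1021.356 m³. Target absorption A₂ = 0.161 × 1021.356 / 0.56 = 293.640 sabins.
ΔA needed = 293.640 − 131.797 = 161.843 sabins.
Net gain per sq m: Δα = 0.79 − 0.02 = 0.77.
Area = ΔA/Δα = 161.843/0.77 = 210.2 sq m.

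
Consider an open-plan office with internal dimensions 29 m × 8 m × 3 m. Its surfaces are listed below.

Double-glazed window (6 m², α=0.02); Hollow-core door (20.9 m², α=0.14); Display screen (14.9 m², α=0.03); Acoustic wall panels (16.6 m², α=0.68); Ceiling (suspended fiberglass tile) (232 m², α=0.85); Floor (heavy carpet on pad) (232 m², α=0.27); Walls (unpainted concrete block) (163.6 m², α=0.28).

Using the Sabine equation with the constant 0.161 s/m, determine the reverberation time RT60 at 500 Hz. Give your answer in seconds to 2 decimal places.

Total absorption A = 6*0.02 + 20.9*0.14 + 14.9*0.03 + 16.6*0.68 + 232*0.85 + 232*0.27 + 163.6*0.28
  = 0.120 + 2.926 + 0.447 + 11.288 + 197.200 + 62.640 + 45.808 = 320.429 m² sabins.
V = 29·8·3 = 696 m³.
RT60 = 0.161 · V / A = 0.161 × 696 / 320.429 = 0.35 s.

0.35 seconds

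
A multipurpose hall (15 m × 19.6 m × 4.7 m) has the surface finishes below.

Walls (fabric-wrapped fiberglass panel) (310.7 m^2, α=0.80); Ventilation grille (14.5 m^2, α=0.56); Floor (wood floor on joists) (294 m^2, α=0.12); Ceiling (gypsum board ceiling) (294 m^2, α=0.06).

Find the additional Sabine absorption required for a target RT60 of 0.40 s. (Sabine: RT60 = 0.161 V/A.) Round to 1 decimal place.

246.6 sabins

A₁ = Σ Sᵢαᵢ = 310.7×0.80 + 14.5×0.56 + 294×0.12 + 294×0.06 = 309.600 sabins.
For T = 0.40 s, need A₂ = 0.161·V/T = 0.161·1381.8/0.40 = 556.174 sabins.
ΔA = A₂ − A₁ = 556.174 − 309.600 = 246.6 sabins.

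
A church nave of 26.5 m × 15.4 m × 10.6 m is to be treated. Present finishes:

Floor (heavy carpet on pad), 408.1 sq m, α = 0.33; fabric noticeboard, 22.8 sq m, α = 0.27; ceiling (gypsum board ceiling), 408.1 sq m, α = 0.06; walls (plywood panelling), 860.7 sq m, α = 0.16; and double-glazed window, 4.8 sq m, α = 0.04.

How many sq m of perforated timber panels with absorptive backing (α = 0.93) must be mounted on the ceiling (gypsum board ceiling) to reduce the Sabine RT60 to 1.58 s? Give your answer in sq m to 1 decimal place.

Equivalent absorption area: A₁ = 408.1·0.33 + 22.8·0.27 + 408.1·0.06 + 860.7·0.16 + 4.8·0.04 = 303.219 sq m.
Required A₂ = 0.161·4325.86/1.58 = 440.800 sabins.
Absorption to add: 440.800 − 303.219 = 137.581 sabins.
Each sq m of panel replacing the ceiling (gypsum board ceiling) adds (0.93 − 0.06) = 0.87 sabins.
Area = ΔA/Δα = 137.581/0.87 = 158.1 sq m.

158.1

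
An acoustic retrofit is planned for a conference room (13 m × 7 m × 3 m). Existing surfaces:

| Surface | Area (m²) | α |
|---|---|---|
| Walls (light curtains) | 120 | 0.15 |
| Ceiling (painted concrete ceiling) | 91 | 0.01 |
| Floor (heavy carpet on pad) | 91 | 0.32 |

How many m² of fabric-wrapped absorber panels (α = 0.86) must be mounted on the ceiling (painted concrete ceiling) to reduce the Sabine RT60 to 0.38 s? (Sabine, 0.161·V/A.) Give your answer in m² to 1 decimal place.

79.6

A₁ = Σ Sᵢαᵢ = 120*0.15 + 91*0.01 + 91*0.32 = 48.030 sabins.
Required A₂ = 0.161·273/0.38 = 115.666 sabins.
Absorption to add: 115.666 − 48.030 = 67.636 sabins.
Each m² of panel replacing the ceiling (painted concrete ceiling) adds (0.86 − 0.01) = 0.85 sabins.
Area = ΔA/Δα = 67.636/0.85 = 79.6 m².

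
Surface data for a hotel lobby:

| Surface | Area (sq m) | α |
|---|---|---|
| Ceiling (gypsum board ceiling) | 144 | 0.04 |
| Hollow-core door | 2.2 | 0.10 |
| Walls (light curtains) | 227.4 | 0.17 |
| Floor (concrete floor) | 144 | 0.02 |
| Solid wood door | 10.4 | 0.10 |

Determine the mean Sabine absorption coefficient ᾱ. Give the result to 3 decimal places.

Total surface area S = 528.0 sq m.
A = 144×0.04 + 2.2×0.10 + 227.4×0.17 + 144×0.02 + 10.4×0.10 = 48.558 sabins.
ᾱ = 48.558 / 528.0 = 0.092.

0.092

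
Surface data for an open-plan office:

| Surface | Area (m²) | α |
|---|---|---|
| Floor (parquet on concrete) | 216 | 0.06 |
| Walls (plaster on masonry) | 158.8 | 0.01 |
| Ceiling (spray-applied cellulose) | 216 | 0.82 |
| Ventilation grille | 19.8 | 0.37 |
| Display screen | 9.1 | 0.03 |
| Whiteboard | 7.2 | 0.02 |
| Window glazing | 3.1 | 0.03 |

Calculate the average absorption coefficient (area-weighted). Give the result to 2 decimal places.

0.32

S = Σ Sᵢ = 216 + 158.8 + 216 + 19.8 + 9.1 + 7.2 + 3.1 = 630.0 m².
Weighted sum Σ Sα = 199.504.
ᾱ = A/S = 0.32.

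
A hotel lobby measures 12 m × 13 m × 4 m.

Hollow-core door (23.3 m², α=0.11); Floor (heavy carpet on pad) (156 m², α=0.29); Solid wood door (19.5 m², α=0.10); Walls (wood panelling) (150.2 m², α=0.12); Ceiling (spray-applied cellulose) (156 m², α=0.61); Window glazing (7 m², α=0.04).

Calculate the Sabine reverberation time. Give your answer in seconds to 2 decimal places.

0.62 s

Total absorption A = 23.3·0.11 + 156·0.29 + 19.5·0.10 + 150.2·0.12 + 156·0.61 + 7·0.04
  = 2.563 + 45.240 + 1.950 + 18.024 + 95.160 + 0.280 = 163.217 m² sabins.
V = 12·13·4 = 624 m³.
Sabine: RT60 = 0.161 × 624 / 163.217 = 0.62 s.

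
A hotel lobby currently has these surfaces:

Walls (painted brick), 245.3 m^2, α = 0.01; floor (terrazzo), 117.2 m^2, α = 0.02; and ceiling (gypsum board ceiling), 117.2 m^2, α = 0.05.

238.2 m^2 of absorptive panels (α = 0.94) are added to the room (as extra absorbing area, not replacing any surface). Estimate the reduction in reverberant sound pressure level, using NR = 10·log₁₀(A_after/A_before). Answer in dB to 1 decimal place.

13.4 dB

A_before = Σ Sᵢαᵢ = 245.3×0.01 + 117.2×0.02 + 117.2×0.05 = 10.657 sabins.
Treatment contributes 238.2·0.94 = 223.908 sabins.
New total A_after = 234.565 sabins.
Reduction = 10 log₁₀(A_after/A_before) = 10 log₁₀(22.0104) = 13.4 dB.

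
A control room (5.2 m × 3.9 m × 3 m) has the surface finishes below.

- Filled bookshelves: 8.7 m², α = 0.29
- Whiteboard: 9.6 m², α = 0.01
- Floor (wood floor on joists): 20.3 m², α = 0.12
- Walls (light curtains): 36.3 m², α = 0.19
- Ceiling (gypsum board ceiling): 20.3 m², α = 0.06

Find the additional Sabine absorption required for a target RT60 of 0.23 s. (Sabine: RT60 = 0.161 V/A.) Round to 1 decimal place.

Summing Sᵢαᵢ: 2.523 + 0.096 + 2.436 + 6.897 + 1.218 → A₁ = 13.170 sabins.
Target A₂ = 0.161·60.84/0.23 = 42.588 sabins (V = 60.84 m³).
Additional absorption ΔA = 42.588 − 13.170 = 29.4 sabins.

29.4 sabins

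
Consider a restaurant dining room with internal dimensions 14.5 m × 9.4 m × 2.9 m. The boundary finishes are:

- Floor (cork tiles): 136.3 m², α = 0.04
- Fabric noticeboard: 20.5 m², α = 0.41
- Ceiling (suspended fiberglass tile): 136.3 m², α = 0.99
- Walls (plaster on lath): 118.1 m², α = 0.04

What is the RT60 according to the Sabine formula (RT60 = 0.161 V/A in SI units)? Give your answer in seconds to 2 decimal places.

0.41 s

Total absorption A = 136.3×0.04 + 20.5×0.41 + 136.3×0.99 + 118.1×0.04
  = 5.452 + 8.405 + 134.937 + 4.724 = 153.518 m² sabins.
Volume V = 14.5 × 9.4 × 2.9 = 395.27 m³.
T = 0.161 V/A = 0.161·395.27/153.518 = 0.41 s.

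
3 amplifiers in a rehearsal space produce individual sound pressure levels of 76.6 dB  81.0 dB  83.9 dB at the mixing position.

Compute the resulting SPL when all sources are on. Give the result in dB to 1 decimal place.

86.2 dB

Sum in the linear (power) domain: Σ 10^(Lᵢ/10) = 10^(76.6/10) + 10^(81.0/10) + 10^(83.9/10) = 4.171e+08.
Combined level = 10 log₁₀(4.171e+08) = 86.2 dB.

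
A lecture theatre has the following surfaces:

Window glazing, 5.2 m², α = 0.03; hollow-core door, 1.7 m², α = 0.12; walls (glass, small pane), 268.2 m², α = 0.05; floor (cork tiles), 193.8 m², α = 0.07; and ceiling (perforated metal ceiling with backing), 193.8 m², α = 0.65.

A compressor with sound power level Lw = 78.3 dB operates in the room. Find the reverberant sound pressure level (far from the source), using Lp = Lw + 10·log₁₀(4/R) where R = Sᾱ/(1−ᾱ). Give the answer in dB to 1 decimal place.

61.3 dB

Σ(Sᵢαᵢ) = 5.2×0.03 + 1.7×0.12 + 268.2×0.05 + 193.8×0.07 + 193.8×0.65 = 153.306; total area S = 662.7 m².
ᾱ = 0.2313, so room constant R = A/(1−ᾱ) = 199.435 m².
Lp = Lw + 10 log₁₀(4/R) = 78.3 -16.98 = 61.3 dB.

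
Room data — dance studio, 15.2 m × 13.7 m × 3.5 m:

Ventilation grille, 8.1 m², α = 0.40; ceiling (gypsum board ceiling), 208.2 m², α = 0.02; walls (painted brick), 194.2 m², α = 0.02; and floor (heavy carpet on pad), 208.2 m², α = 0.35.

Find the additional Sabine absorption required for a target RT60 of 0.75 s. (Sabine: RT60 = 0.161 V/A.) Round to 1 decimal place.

A₁ = Σ Sᵢαᵢ = 8.1×0.40 + 208.2×0.02 + 194.2×0.02 + 208.2×0.35 = 84.158 sabins.
For T = 0.75 s, need A₂ = 0.161·V/T = 0.161·728.84/0.75 = 156.458 sabins.
ΔA = A₂ − A₁ = 156.458 − 84.158 = 72.3 sabins.

72.3 sabins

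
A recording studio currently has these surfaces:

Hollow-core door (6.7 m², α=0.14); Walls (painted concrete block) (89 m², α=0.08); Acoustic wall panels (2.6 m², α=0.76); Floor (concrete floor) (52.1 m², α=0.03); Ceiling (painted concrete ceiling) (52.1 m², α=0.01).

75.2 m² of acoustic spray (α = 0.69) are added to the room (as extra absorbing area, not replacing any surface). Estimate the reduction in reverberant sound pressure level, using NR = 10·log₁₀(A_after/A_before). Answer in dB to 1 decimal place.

7.2 dB

Summing Sᵢαᵢ: 0.938 + 7.120 + 1.976 + 1.563 + 0.521 → A_before = 12.118 sabins.
Added absorption = 75.2 × 0.69 = 51.888 sabins.
A_after = 12.118 + 51.888 = 64.006 sabins.
Reduction = 10 log₁₀(A_after/A_before) = 10 log₁₀(5.2819) = 7.2 dB.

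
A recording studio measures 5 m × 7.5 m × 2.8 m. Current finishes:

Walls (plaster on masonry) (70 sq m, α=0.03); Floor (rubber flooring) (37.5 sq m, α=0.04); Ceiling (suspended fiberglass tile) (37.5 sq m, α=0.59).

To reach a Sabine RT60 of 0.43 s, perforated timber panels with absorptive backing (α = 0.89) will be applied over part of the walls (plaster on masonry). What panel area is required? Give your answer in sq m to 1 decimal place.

Summing Sᵢαᵢ: 2.100 + 1.500 + 22.125 → A₁ = 25.725 sabins.
Required A₂ = 0.161·105/0.43 = 39.314 sabins.
ΔA needed = 39.314 − 25.725 = 13.589 sabins.
Net gain per sq m: Δα = 0.89 − 0.03 = 0.86.
Area = ΔA/Δα = 13.589/0.86 = 15.8 sq m.

15.8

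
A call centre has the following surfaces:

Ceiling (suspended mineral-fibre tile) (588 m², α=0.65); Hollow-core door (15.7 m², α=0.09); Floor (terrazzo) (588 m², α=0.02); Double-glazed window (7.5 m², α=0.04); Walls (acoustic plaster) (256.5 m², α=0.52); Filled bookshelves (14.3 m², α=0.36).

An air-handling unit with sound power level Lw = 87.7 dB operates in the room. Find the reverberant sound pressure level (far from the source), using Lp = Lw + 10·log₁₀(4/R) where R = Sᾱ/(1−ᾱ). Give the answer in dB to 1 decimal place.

64.5 dB

A = 534.201 sabins; S = 1470.0 m².
ᾱ = 534.201/1470.0 = 0.3634; R = Sᾱ/(1−ᾱ) = 534.201/(1−0.3634) = 839.147 m².
Lp = 87.7 + 10·log₁₀(4/839.147) = 87.7 + (-23.22) = 64.5 dB.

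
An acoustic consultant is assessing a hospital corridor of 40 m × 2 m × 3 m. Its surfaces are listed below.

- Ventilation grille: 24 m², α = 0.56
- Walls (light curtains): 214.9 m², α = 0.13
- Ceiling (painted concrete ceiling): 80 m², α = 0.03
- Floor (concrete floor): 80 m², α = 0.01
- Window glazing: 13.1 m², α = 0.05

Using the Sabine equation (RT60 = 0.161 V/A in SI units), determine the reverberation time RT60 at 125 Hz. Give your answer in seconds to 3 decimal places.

A = Σ Sᵢαᵢ = 24×0.56 + 214.9×0.13 + 80×0.03 + 80×0.01 + 13.1×0.05 = 45.232 sabins.
Volume V = 40 × 2 × 3 = 240 m³.
Sabine: RT60 = 0.161 × 240 / 45.232 = 0.854 s.

0.854 s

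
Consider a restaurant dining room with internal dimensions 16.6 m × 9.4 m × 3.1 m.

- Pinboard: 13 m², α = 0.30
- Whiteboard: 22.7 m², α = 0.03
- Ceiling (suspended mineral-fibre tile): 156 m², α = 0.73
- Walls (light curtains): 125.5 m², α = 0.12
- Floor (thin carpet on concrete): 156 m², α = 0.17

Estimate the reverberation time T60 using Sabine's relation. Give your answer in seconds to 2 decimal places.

Total absorption A = 13*0.30 + 22.7*0.03 + 156*0.73 + 125.5*0.12 + 156*0.17
  = 3.900 + 0.681 + 113.880 + 15.060 + 26.520 = 160.041 m² sabins.
Volume V = 16.6 × 9.4 × 3.1 = 483.724 m³.
T = 0.161 V/A = 0.161·483.724/160.041 = 0.49 s.

0.49 sec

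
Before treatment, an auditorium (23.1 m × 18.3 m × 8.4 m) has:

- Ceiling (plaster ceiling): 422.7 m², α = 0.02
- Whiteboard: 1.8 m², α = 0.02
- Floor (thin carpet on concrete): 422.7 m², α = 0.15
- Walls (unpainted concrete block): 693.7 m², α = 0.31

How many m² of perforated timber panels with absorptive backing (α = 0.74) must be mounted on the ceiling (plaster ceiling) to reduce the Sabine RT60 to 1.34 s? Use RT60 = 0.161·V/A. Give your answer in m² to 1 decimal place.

Total absorption A₁ = 422.7×0.02 + 1.8×0.02 + 422.7×0.15 + 693.7×0.31
  = 8.454 + 0.036 + 63.405 + 215.047 = 286.942 m² sabins.
V = 3550.932 m³. Target absorption A₂ = 0.161 × 3550.932 / 1.34 = 426.642 sabins.
Absorption to add: 426.642 − 286.942 = 139.700 sabins.
Net gain per m²: Δα = 0.74 − 0.02 = 0.72.
Panel area = 139.700 / 0.72 = 194.0 m².

194.0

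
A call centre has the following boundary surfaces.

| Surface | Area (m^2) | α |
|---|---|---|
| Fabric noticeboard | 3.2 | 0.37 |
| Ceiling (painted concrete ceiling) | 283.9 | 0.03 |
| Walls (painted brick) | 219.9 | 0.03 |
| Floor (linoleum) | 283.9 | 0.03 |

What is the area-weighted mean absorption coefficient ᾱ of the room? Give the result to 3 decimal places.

Total surface area S = 790.9 m^2.
Weighted sum Σ Sα = 24.815.
ᾱ = 24.815 / 790.9 = 0.031.

0.031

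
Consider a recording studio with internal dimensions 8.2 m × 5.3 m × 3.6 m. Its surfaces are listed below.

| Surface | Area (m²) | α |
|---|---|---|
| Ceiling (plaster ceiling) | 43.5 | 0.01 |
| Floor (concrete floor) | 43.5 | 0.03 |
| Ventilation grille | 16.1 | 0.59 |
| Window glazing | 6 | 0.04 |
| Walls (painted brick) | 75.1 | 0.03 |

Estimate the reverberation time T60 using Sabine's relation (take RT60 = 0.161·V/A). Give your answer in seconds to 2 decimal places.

Summing Sᵢαᵢ: 0.435 + 1.305 + 9.499 + 0.240 + 2.253 → A = 13.732 sabins.
V = 8.2·5.3·3.6 = 156.456 m³.
Sabine: RT60 = 0.161 × 156.456 / 13.732 = 1.83 s.

1.83 s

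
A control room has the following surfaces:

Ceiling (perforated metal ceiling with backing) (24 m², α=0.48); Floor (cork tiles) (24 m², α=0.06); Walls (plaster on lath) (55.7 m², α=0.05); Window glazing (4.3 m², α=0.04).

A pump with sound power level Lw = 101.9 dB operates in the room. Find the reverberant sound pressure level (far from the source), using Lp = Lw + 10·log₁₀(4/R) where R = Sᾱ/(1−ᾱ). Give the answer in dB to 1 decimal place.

Σ(Sᵢαᵢ) = 24·0.48 + 24·0.06 + 55.7·0.05 + 4.3·0.04 = 15.917; total area S = 108.0 m².
ᾱ = 15.917/108.0 = 0.1474; R = Sᾱ/(1−ᾱ) = 15.917/(1−0.1474) = 18.669 m².
Lp = Lw + 10 log₁₀(4/R) = 101.9 -6.69 = 95.2 dB.

95.2 dB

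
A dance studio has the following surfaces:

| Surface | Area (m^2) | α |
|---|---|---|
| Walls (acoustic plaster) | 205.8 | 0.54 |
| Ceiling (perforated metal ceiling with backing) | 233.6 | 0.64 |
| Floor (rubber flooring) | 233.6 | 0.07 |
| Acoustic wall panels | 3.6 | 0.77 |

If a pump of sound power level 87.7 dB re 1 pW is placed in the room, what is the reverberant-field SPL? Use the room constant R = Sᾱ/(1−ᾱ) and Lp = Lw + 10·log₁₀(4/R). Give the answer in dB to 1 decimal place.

A = 279.760 sabins; S = 676.6 m^2.
ᾱ = 0.4135, so room constant R = A/(1−ᾱ) = 476.999 m^2.
Lp = Lw + 10 log₁₀(4/R) = 87.7 -20.76 = 66.9 dB.

66.9 dB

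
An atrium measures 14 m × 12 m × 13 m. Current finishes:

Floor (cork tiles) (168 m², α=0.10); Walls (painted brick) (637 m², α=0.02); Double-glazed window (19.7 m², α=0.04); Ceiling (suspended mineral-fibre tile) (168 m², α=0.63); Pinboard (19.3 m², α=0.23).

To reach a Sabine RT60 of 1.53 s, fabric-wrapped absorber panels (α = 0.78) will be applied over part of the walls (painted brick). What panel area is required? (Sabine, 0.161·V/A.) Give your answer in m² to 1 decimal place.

117.4

Summing Sᵢαᵢ: 16.800 + 12.740 + 0.788 + 105.840 + 4.439 → A₁ = 140.607 sabins.
Required A₂ = 0.161·2184/1.53 = 229.820 sabins.
Absorption to add: 229.820 − 140.607 = 89.213 sabins.
Each m² of panel replacing the walls (painted brick) adds (0.78 − 0.02) = 0.76 sabins.
Panel area = 89.213 / 0.76 = 117.4 m².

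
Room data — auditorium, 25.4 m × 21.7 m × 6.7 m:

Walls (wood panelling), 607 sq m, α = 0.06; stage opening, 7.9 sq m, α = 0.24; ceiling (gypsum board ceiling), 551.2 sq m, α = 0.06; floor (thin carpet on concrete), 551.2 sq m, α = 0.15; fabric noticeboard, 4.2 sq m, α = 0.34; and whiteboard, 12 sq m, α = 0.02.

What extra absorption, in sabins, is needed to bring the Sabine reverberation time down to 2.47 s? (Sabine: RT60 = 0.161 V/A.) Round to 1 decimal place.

Equivalent absorption area: A₁ = 607*0.06 + 7.9*0.24 + 551.2*0.06 + 551.2*0.15 + 4.2*0.34 + 12*0.02 = 155.736 sq m.
V = 3692.906 m³. Required absorption A₂ = 0.161 × 3692.906 / 2.47 = 240.712 sabins.
ΔA = A₂ − A₁ = 240.712 − 155.736 = 85.0 sabins.

85.0 sabins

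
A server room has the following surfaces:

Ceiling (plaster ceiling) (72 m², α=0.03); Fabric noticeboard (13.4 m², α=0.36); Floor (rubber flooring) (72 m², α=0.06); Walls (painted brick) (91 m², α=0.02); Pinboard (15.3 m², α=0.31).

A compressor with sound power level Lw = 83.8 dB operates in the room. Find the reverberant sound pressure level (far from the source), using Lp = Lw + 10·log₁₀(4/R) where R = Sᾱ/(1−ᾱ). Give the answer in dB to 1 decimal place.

77.0 dB

Σ(Sᵢαᵢ) = 72×0.03 + 13.4×0.36 + 72×0.06 + 91×0.02 + 15.3×0.31 = 17.867; total area S = 263.7 m².
ᾱ = 0.0678, so room constant R = A/(1−ᾱ) = 19.166 m².
Lp = Lw + 10 log₁₀(4/R) = 83.8 -6.80 = 77.0 dB.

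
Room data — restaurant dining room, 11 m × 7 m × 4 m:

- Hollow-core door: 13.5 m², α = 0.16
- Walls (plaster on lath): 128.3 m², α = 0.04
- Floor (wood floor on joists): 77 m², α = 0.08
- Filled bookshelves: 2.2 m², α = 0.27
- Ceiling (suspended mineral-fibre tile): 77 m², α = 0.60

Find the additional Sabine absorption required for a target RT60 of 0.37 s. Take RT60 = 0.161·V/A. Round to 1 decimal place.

Total absorption A₁ = 13.5×0.16 + 128.3×0.04 + 77×0.08 + 2.2×0.27 + 77×0.60
  = 2.160 + 5.132 + 6.160 + 0.594 + 46.200 = 60.246 m² sabins.
For T = 0.37 s, need A₂ = 0.161·V/T = 0.161·308/0.37 = 134.022 sabins.
ΔA = A₂ − A₁ = 134.022 − 60.246 = 73.8 sabins.

73.8 sabins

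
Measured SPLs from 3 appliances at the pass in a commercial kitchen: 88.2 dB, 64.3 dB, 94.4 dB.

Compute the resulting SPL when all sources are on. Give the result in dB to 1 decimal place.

Sum in the linear (power) domain: Σ 10^(Lᵢ/10) = 10^(88.2/10) + 10^(64.3/10) + 10^(94.4/10) = 3.418e+09.
Combined level = 10 log₁₀(3.418e+09) = 95.3 dB.

95.3 dB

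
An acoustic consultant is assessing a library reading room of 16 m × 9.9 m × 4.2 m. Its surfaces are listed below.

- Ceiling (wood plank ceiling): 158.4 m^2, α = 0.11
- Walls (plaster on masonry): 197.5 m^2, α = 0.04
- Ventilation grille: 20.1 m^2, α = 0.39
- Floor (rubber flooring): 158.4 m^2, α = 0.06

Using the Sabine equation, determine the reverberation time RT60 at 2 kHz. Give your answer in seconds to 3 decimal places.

A = Σ Sᵢαᵢ = 158.4*0.11 + 197.5*0.04 + 20.1*0.39 + 158.4*0.06 = 42.667 sabins.
Volume V = 16 × 9.9 × 4.2 = 665.28 m³.
Sabine: RT60 = 0.161 × 665.28 / 42.667 = 2.510 s.

2.510 s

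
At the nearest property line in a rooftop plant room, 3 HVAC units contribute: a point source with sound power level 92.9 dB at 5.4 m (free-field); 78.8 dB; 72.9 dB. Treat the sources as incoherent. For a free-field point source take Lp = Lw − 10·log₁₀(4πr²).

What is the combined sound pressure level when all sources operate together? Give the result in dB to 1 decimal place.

Source at 5.4 m: Lp = 92.9 − 10·log₁₀(4π·5.4²) = 92.9 − 10·log₁₀(366.435) = 67.3 dB.
Converting to relative power and adding: 10^(67.3/10) + 10^(78.8/10) + 10^(72.9/10) = 1.007e+08.
Combined level = 10 log₁₀(1.007e+08) = 80.0 dB.

80.0 dB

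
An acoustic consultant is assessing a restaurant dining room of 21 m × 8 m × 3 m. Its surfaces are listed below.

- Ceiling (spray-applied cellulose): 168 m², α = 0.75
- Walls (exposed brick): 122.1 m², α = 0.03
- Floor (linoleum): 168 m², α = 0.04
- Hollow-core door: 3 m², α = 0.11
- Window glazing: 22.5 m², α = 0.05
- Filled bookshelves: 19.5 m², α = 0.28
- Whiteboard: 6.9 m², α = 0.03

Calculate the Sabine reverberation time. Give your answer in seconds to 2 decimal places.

0.57 seconds

A = Σ Sᵢαᵢ = 168·0.75 + 122.1·0.03 + 168·0.04 + 3·0.11 + 22.5·0.05 + 19.5·0.28 + 6.9·0.03 = 143.505 sabins.
Room volume: 504 m³.
T = 0.161 V/A = 0.161·504/143.505 = 0.57 s.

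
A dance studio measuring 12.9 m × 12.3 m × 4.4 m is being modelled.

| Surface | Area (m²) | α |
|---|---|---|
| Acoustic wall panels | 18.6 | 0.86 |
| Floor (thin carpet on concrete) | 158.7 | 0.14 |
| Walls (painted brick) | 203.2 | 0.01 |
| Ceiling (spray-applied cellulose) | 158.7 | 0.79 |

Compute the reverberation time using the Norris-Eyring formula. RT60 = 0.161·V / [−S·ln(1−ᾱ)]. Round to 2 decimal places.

Total surface area S = 18.6 + 158.7 + 203.2 + 158.7 = 539.2 m².
Σ(Sᵢαᵢ) = 18.6×0.86 + 158.7×0.14 + 203.2×0.01 + 158.7×0.79 = 165.619.
Mean coefficient ᾱ = A/S = 0.3072.
Eyring denominator: −S ln(1−ᾱ) = 197.894.
V = 12.9 × 12.3 × 4.4 = 698.148 m³.
RT60 = 0.161 × 698.148 / 197.894 = 0.57 s.

0.57 s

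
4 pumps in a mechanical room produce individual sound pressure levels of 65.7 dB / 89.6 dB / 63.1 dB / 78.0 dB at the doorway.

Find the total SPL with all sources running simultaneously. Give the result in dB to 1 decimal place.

Σ 10^(Lᵢ/10) = 9.809e+08.
L_total = 10·log₁₀(9.809e+08) = 89.9 dB.

89.9 dB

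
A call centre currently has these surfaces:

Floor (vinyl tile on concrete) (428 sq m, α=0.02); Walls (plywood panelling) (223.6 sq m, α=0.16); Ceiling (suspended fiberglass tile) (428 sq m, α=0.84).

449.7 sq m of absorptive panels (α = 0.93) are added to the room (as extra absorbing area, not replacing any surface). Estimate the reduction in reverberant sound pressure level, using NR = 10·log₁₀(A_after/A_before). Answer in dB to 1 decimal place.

A_before = Σ Sᵢαᵢ = 428×0.02 + 223.6×0.16 + 428×0.84 = 403.856 sabins.
Treatment contributes 449.7·0.93 = 418.221 sabins.
A_after = 403.856 + 418.221 = 822.077 sabins.
Reduction = 10 log₁₀(A_after/A_before) = 10 log₁₀(2.0356) = 3.1 dB.

3.1 dB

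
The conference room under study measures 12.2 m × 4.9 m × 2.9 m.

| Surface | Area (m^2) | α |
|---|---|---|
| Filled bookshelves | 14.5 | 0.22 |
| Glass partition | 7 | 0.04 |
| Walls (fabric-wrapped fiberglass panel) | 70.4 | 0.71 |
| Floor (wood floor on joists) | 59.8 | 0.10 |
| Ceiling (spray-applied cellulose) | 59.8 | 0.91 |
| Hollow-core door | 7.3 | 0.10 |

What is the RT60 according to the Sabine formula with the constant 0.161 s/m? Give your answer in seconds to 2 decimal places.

0.24 s

Total absorption A = 14.5*0.22 + 7*0.04 + 70.4*0.71 + 59.8*0.10 + 59.8*0.91 + 7.3*0.10
  = 3.190 + 0.280 + 49.984 + 5.980 + 54.418 + 0.730 = 114.582 m^2 sabins.
Volume V = 12.2 × 4.9 × 2.9 = 173.362 m³.
Sabine: RT60 = 0.161 × 173.362 / 114.582 = 0.24 s.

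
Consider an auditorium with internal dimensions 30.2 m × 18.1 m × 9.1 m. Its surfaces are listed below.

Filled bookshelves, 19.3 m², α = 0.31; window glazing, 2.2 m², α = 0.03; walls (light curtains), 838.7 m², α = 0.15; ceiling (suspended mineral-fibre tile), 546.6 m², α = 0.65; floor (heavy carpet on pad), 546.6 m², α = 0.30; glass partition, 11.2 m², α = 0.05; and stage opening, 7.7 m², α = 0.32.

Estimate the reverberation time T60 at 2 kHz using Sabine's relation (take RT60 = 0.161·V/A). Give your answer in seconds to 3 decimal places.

Equivalent absorption area: A = 19.3×0.31 + 2.2×0.03 + 838.7×0.15 + 546.6×0.65 + 546.6×0.30 + 11.2×0.05 + 7.7×0.32 = 654.148 m².
V = 30.2·18.1·9.1 = 4974.242 m³.
T = 0.161 V/A = 0.161·4974.242/654.148 = 1.224 s.

1.224 seconds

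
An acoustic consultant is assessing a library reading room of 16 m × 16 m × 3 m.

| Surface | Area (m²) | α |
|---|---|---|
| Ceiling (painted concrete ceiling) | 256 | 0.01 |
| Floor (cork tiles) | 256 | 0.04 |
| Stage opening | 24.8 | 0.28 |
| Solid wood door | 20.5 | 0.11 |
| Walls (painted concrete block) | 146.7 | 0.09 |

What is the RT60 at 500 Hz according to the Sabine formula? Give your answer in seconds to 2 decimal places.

3.51 s

Summing Sᵢαᵢ: 2.560 + 10.240 + 6.944 + 2.255 + 13.203 → A = 35.202 sabins.
V = 16·16·3 = 768 m³.
Sabine: RT60 = 0.161 × 768 / 35.202 = 3.51 s.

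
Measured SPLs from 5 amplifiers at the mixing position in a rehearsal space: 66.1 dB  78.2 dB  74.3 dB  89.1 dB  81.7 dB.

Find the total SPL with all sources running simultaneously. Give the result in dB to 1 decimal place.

90.2 dB

Sum in the linear (power) domain: Σ 10^(Lᵢ/10) = 10^(66.1/10) + 10^(78.2/10) + 10^(74.3/10) + 10^(89.1/10) + 10^(81.7/10) = 1.058e+09.
Combined level = 10 log₁₀(1.058e+09) = 90.2 dB.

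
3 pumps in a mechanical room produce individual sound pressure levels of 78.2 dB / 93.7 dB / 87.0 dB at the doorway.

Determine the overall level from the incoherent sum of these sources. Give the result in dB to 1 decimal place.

94.6 dB

Converting to relative power and adding: 10^(78.2/10) + 10^(93.7/10) + 10^(87.0/10) = 2.911e+09.
Back to dB: 10·log₁₀ Σ = 94.6 dB.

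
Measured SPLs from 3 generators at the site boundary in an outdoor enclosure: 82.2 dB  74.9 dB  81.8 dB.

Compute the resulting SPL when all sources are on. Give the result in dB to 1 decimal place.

85.4 dB

Σ 10^(Lᵢ/10) = 3.482e+08.
Combined level = 10 log₁₀(3.482e+08) = 85.4 dB.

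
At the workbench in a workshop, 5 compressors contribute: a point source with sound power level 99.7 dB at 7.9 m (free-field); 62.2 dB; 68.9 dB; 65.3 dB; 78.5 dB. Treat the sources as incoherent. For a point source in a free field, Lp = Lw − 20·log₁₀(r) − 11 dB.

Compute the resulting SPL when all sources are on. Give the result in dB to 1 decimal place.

79.8 dB

Source at 7.9 m: Lp = 99.7 − 20·log₁₀(7.9) − 11 = 70.7 dB.
Σ 10^(Lᵢ/10) = 9.535e+07.
Back to dB: 10·log₁₀ Σ = 79.8 dB.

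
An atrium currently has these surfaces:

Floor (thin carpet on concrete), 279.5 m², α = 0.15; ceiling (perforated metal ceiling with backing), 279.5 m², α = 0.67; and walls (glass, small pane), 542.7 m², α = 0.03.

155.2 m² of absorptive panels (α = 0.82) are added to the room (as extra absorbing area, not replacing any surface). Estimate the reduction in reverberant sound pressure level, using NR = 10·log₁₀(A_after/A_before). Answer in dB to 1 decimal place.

Total absorption A_before = 279.5·0.15 + 279.5·0.67 + 542.7·0.03
  = 41.925 + 187.265 + 16.281 = 245.471 m² sabins.
Added absorption = 155.2 × 0.82 = 127.264 sabins.
New total A_after = 372.735 sabins.
Reduction = 10 log₁₀(A_after/A_before) = 10 log₁₀(1.5184) = 1.8 dB.

1.8 dB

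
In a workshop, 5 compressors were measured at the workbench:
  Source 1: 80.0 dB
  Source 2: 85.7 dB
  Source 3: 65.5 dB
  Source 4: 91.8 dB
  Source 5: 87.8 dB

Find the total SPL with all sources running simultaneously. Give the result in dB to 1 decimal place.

Sum in the linear (power) domain: Σ 10^(Lᵢ/10) = 10^(80.0/10) + 10^(85.7/10) + 10^(65.5/10) + 10^(91.8/10) + 10^(87.8/10) = 2.591e+09.
L_total = 10·log₁₀(2.591e+09) = 94.1 dB.

94.1 dB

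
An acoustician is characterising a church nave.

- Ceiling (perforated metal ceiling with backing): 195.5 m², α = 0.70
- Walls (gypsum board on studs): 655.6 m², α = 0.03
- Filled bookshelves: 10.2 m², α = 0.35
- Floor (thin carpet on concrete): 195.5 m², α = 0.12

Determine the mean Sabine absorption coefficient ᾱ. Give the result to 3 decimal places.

Total surface area S = 1056.8 m².
Weighted sum Σ Sα = 183.548.
ᾱ = A/S = 0.174.

0.174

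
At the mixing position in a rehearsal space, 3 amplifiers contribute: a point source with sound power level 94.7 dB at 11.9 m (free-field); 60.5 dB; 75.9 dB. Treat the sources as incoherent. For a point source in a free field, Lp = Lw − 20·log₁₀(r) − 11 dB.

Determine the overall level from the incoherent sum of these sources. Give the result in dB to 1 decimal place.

76.2 dB

Source at 11.9 m: Lp = 94.7 − 20·log₁₀(11.9) − 11 = 62.2 dB.
Sum in the linear (power) domain: Σ 10^(Lᵢ/10) = 10^(62.2/10) + 10^(60.5/10) + 10^(75.9/10) = 4.169e+07.
Combined level = 10 log₁₀(4.169e+07) = 76.2 dB.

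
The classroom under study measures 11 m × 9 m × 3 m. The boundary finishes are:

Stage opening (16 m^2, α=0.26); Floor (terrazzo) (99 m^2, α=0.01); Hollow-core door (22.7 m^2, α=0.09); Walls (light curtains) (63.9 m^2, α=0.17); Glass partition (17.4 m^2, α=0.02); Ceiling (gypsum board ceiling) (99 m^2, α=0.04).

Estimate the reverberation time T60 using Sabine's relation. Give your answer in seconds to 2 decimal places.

2.14 seconds

Summing Sᵢαᵢ: 4.160 + 0.990 + 2.043 + 10.863 + 0.348 + 3.960 → A = 22.364 sabins.
V = 11·9·3 = 297 m³.
T = 0.161 V/A = 0.161·297/22.364 = 2.14 s.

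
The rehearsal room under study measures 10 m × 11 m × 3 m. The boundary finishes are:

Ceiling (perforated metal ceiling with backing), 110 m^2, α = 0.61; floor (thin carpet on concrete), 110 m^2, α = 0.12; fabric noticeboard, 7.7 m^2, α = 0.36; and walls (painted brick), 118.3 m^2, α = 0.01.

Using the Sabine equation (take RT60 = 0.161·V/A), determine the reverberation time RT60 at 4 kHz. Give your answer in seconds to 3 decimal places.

Summing Sᵢαᵢ: 67.100 + 13.200 + 2.772 + 1.183 → A = 84.255 sabins.
Volume V = 10 × 11 × 3 = 330 m³.
RT60 = 0.161 · V / A = 0.161 × 330 / 84.255 = 0.631 s.

0.631 s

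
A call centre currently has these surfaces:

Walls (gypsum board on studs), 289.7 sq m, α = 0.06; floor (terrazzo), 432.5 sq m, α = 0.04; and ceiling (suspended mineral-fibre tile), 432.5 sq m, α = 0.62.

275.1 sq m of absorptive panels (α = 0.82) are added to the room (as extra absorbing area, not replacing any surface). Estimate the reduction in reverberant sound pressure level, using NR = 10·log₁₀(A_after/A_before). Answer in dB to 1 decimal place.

Total absorption A_before = 289.7*0.06 + 432.5*0.04 + 432.5*0.62
  = 17.382 + 17.300 + 268.150 = 302.832 sq m sabins.
Added absorption = 275.1 × 0.82 = 225.582 sabins.
New total A_after = 528.414 sabins.
NR = 10·log₁₀(528.414/302.832) = 2.4 dB.

2.4 dB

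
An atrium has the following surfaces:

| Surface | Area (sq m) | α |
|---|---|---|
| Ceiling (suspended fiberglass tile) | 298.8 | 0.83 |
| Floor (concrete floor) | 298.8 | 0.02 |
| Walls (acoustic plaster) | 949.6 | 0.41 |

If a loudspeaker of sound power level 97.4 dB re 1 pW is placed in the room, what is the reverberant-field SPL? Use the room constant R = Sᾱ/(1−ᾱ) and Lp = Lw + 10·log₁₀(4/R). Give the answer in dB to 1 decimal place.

73.0 dB

A = 643.316 sabins; S = 1547.2 sq m.
ᾱ = 0.4158, so room constant R = A/(1−ᾱ) = 1101.191 sq m.
Lp = 97.4 + 10·log₁₀(4/1101.191) = 97.4 + (-24.40) = 73.0 dB.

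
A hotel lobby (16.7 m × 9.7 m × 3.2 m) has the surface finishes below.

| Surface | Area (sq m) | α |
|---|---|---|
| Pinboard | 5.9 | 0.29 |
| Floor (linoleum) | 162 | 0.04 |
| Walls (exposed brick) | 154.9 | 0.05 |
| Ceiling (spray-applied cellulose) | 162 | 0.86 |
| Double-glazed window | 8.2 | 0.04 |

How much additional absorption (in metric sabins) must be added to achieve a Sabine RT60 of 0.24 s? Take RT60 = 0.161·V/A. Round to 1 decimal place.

Total absorption A₁ = 5.9×0.29 + 162×0.04 + 154.9×0.05 + 162×0.86 + 8.2×0.04
  = 1.711 + 6.480 + 7.745 + 139.320 + 0.328 = 155.584 sq m sabins.
V = 518.368 m³. Required absorption A₂ = 0.161 × 518.368 / 0.24 = 347.739 sabins.
Additional absorption ΔA = 347.739 − 155.584 = 192.2 sabins.

192.2 sabins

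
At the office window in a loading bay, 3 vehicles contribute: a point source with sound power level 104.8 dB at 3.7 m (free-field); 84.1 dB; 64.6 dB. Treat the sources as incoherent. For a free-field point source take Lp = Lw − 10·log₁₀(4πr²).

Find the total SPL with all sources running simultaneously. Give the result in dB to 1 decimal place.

86.4 dB

Source at 3.7 m: Lp = 104.8 − 10·log₁₀(4π·3.7²) = 104.8 − 10·log₁₀(172.034) = 82.4 dB.
Converting to relative power and adding: 10^(82.4/10) + 10^(84.1/10) + 10^(64.6/10) = 4.337e+08.
Back to dB: 10·log₁₀ Σ = 86.4 dB.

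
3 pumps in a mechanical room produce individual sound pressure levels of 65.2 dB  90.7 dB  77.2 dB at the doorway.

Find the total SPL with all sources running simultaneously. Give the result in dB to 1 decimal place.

90.9 dB

Converting to relative power and adding: 10^(65.2/10) + 10^(90.7/10) + 10^(77.2/10) = 1.231e+09.
Back to dB: 10·log₁₀ Σ = 90.9 dB.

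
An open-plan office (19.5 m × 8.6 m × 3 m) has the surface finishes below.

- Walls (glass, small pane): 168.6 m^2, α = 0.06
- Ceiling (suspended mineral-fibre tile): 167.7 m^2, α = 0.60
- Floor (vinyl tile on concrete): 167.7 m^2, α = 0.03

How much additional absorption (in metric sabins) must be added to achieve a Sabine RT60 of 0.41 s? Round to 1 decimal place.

81.8 sabins

Total absorption A₁ = 168.6·0.06 + 167.7·0.60 + 167.7·0.03
  = 10.116 + 100.620 + 5.031 = 115.767 m^2 sabins.
For T = 0.41 s, need A₂ = 0.161·V/T = 0.161·503.1/0.41 = 197.559 sabins.
Shortfall: 197.559 − 115.767 = 81.8 sabins.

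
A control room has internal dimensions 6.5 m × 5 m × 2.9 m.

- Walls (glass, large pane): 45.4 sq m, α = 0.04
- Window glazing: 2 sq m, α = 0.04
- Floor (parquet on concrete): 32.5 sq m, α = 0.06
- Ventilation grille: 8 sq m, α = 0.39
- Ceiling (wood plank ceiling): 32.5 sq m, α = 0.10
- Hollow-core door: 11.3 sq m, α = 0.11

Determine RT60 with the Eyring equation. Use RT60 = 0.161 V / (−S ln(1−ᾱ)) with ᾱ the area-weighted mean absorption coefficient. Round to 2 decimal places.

Total surface area S = 45.4 + 2 + 32.5 + 8 + 32.5 + 11.3 = 131.7 sq m.
Σ(Sᵢαᵢ) = 45.4·0.04 + 2·0.04 + 32.5·0.06 + 8·0.39 + 32.5·0.10 + 11.3·0.11 = 11.459.
ᾱ = 11.459 / 131.7 = 0.0870.
Eyring denominator: −S ln(1−ᾱ) = 11.987.
V = 6.5 × 5 × 2.9 = 94.25 m³.
T = 0.161·V/[−S·ln(1−ᾱ)] = 0.161·94.25/11.987 = 1.27 s.

1.27 s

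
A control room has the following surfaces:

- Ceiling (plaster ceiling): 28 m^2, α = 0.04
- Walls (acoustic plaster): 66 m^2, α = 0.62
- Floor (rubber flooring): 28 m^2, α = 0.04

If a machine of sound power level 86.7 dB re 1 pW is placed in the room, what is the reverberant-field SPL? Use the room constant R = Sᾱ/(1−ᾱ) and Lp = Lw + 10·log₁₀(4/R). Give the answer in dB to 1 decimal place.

Σ(Sᵢαᵢ) = 28·0.04 + 66·0.62 + 28·0.04 = 43.160; total area S = 122.0 m^2.
ᾱ = 0.3538, so room constant R = A/(1−ᾱ) = 66.790 m^2.
Lp = 86.7 + 10·log₁₀(4/66.790) = 86.7 + (-12.23) = 74.5 dB.

74.5 dB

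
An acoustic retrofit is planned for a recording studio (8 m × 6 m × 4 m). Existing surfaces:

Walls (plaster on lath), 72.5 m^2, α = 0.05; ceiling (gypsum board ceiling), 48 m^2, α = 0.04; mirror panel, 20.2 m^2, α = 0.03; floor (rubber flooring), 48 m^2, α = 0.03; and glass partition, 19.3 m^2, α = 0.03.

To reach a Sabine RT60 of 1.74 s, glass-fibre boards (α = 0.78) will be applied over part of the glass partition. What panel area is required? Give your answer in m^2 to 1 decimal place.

12.8

Equivalent absorption area: A₁ = 72.5×0.05 + 48×0.04 + 20.2×0.03 + 48×0.03 + 19.3×0.03 = 8.170 m^2.
Required A₂ = 0.161·192/1.74 = 17.766 sabins.
Absorption to add: 17.766 − 8.170 = 9.596 sabins.
Net gain per m^2: Δα = 0.78 − 0.03 = 0.75.
Area = ΔA/Δα = 9.596/0.75 = 12.8 m^2.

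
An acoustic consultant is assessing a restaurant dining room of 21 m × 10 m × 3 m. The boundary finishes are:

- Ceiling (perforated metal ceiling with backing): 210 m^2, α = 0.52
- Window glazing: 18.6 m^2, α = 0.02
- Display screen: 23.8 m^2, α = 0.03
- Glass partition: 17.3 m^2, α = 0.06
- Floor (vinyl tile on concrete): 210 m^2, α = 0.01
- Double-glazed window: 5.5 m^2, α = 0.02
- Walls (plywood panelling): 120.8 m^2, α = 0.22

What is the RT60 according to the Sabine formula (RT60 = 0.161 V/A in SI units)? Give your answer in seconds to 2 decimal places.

0.72 sec

Summing Sᵢαᵢ: 109.200 + 0.372 + 0.714 + 1.038 + 2.100 + 0.110 + 26.576 → A = 140.110 sabins.
V = 21·10·3 = 630 m³.
T = 0.161 V/A = 0.161·630/140.110 = 0.72 s.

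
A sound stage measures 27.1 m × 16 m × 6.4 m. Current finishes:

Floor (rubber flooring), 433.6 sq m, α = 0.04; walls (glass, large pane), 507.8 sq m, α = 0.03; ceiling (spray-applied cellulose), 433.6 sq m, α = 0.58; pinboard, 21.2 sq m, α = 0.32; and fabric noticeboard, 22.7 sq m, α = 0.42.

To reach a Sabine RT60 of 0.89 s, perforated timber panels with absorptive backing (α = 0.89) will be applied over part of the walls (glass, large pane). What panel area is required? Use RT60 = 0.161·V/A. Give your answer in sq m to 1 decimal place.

A₁ = Σ Sᵢαᵢ = 433.6*0.04 + 507.8*0.03 + 433.6*0.58 + 21.2*0.32 + 22.7*0.42 = 300.384 sabins.
V = 2775.04 m³. Target absorption A₂ = 0.161 × 2775.04 / 0.89 = 502.002 sabins.
ΔA needed = 502.002 − 300.384 = 201.618 sabins.
Each sq m of panel replacing the walls (glass, large pane) adds (0.89 − 0.03) = 0.86 sabins.
Panel area = 201.618 / 0.86 = 234.4 sq m.

234.4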